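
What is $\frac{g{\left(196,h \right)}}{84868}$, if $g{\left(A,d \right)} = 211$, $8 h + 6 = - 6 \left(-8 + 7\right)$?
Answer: $\frac{211}{84868} \approx 0.0024862$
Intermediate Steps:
$h = 0$ ($h = - \frac{3}{4} + \frac{\left(-6\right) \left(-8 + 7\right)}{8} = - \frac{3}{4} + \frac{\left(-6\right) \left(-1\right)}{8} = - \frac{3}{4} + \frac{1}{8} \cdot 6 = - \frac{3}{4} + \frac{3}{4} = 0$)
$\frac{g{\left(196,h \right)}}{84868} = \frac{211}{84868}$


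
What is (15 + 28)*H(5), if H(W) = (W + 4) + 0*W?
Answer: 387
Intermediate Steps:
H(W) = 4 + W (H(W) = (4 + W) + 0 = 4 + W)
(15 + 28)*H(5) = (15 + 28)*(4 + 5) = 43*9 = 387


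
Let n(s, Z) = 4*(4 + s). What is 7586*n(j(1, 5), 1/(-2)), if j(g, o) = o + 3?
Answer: 364128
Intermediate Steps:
j(g, o) = 3 + o
n(s, Z) = 16 + 4*s
7586*n(j(1, 5), 1/(-2)) = 7586*(16 + 4*(3 + 5)) = 7586*(16 + 4*8) = 7586*(16 + 32) = 7586*48 = 364128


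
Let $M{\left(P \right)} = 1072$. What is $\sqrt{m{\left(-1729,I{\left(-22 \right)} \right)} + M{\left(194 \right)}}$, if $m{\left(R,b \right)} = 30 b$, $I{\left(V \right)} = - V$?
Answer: $2 \sqrt{433} \approx 41.617$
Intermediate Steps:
$\sqrt{m{\left(-1729,I{\left(-22 \right)} \right)} + M{\left(194 \right)}} = \sqrt{30 \left(\left(-1\right) \left(-22\right)\right) + 1072} = \sqrt{30 \cdot 22 + 1072} = \sqrt{660 + 1072} = \sqrt{1732} = 2 \sqrt{433}$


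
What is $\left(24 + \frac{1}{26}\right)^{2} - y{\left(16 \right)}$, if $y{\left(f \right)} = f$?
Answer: $\frac{379809}{676} \approx 561.85$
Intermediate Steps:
$\left(24 + \frac{1}{26}\right)^{2} - y{\left(16 \right)} = \left(24 + \frac{1}{26}\right)^{2} - 16 = \left(\frac{625}{26}\right)^{2} - 16 = \frac{390625}{676} - 16 = \frac{379809}{676}$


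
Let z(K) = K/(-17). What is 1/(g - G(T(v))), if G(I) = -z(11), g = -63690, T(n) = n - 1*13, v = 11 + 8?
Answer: -17/1082741 ≈ -1.5701e-5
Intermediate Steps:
v = 19
T(n) = -13 + n (T(n) = n - 13 = -13 + n)
z(K) = -K/17 (z(K) = K*(-1/17) = -K/17)
G(I) = 11/17 (G(I) = -(-1)*11/17 = -1*(-11/17) = 11/17)
1/(g - G(T(v))) = 1/(-63690 - 1*11/17) = 1/(-63690 - 11/17) = 1/(-1082741/17) = -17/1082741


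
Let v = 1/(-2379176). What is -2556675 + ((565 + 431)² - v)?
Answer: -3722599140983/2379176 ≈ -1.5647e+6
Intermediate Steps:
v = -1/2379176 ≈ -4.2031e-7
-2556675 + ((565 + 431)² - v) = -2556675 + ((565 + 431)² - 1*(-1/2379176)) = -2556675 + (996² + 1/2379176) = -2556675 + (992016 + 1/2379176) = -2556675 + 2360180658817/2379176 = -3722599140983/2379176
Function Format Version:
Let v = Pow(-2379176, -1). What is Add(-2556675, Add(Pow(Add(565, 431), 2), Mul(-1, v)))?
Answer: Rational(-3722599140983, 2379176) ≈ -1.5647e+6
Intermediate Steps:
v = Rational(-1, 2379176) ≈ -4.2031e-7
Add(-2556675, Add(Pow(Add(565, 431), 2), Mul(-1, v))) = Add(-2556675, Add(Pow(Add(565, 431), 2), Mul(-1, Rational(-1, 2379176)))) = Add(-2556675, Add(Pow(996, 2), Rational(1, 2379176))) = Add(-2556675, Add(992016, Rational(1, 2379176))) = Add(-2556675, Rational(2360180658817, 2379176)) = Rational(-3722599140983, 2379176)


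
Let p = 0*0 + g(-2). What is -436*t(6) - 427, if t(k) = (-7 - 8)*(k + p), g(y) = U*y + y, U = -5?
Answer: 91133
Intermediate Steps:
g(y) = -4*y (g(y) = -5*y + y = -4*y)
p = 8 (p = 0*0 - 4*(-2) = 0 + 8 = 8)
t(k) = -120 - 15*k (t(k) = (-7 - 8)*(k + 8) = -15*(8 + k) = -120 - 15*k)
-436*t(6) - 427 = -436*(-120 - 15*6) - 427 = -436*(-120 - 90) - 427 = -436*(-210) - 427 = 91560 - 427 = 91133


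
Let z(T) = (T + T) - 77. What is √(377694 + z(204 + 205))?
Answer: √378435 ≈ 615.17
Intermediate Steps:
z(T) = -77 + 2*T (z(T) = 2*T - 77 = -77 + 2*T)
√(377694 + z(204 + 205)) = √(377694 + (-77 + 2*(204 + 205))) = √(377694 + (-77 + 2*409)) = √(377694 + (-77 + 818)) = √(377694 + 741) = √378435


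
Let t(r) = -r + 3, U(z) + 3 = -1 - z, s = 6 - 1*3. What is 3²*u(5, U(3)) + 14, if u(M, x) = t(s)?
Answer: 14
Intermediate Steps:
s = 3 (s = 6 - 3 = 3)
U(z) = -4 - z (U(z) = -3 + (-1 - z) = -4 - z)
t(r) = 3 - r
u(M, x) = 0 (u(M, x) = 3 - 1*3 = 3 - 3 = 0)
3²*u(5, U(3)) + 14 = 3²*0 + 14 = 9*0 + 14 = 0 + 14 = 14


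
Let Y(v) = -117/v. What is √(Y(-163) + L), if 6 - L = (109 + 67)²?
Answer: I*√822822859/163 ≈ 175.98*I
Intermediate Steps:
L = -30970 (L = 6 - (109 + 67)² = 6 - 1*176² = 6 - 1*30976 = 6 - 30976 = -30970)
√(Y(-163) + L) = √(-117/(-163) - 30970) = √(-117*(-1/163) - 30970) = √(117/163 - 30970) = √(-5047993/163) = I*√822822859/163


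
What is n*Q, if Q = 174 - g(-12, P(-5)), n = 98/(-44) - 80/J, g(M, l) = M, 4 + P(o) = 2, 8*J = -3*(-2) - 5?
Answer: -1313997/11 ≈ -1.1945e+5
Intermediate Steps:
J = ⅛ (J = (-3*(-2) - 5)/8 = (6 - 5)/8 = (⅛)*1 = ⅛ ≈ 0.12500)
P(o) = -2 (P(o) = -4 + 2 = -2)
n = -14129/22 (n = 98/(-44) - 80/⅛ = 98*(-1/44) - 80*8 = -49/22 - 640 = -14129/22 ≈ -642.23)
Q = 186 (Q = 174 - 1*(-12) = 174 + 12 = 186)
n*Q = -14129/22*186 = -1313997/11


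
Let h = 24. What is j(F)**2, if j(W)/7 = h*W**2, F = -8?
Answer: 115605504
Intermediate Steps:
j(W) = 168*W**2 (j(W) = 7*(24*W**2) = 168*W**2)
j(F)**2 = (168*(-8)**2)**2 = (168*64)**2 = 10752**2 = 115605504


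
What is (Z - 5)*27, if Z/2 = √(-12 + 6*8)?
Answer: 189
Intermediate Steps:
Z = 12 (Z = 2*√(-12 + 6*8) = 2*√(-12 + 48) = 2*√36 = 2*6 = 12)
(Z - 5)*27 = (12 - 5)*27 = 7*27 = 189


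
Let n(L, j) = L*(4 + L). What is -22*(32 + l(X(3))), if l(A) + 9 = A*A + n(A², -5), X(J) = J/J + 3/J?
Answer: -1298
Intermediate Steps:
X(J) = 1 + 3/J
l(A) = -9 + A² + A²*(4 + A²) (l(A) = -9 + (A*A + A²*(4 + A²)) = -9 + (A² + A²*(4 + A²)) = -9 + A² + A²*(4 + A²))
-22*(32 + l(X(3))) = -22*(32 + (-9 + ((3 + 3)/3)⁴ + 5*((3 + 3)/3)²)) = -22*(32 + (-9 + ((⅓)*6)⁴ + 5*((⅓)*6)²)) = -22*(32 + (-9 + 2⁴ + 5*2²)) = -22*(32 + (-9 + 16 + 5*4)) = -22*(32 + (-9 + 16 + 20)) = -22*(32 + 27) = -22*59 = -1298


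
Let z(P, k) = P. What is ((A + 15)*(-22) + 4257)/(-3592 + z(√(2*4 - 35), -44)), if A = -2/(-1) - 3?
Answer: -14184808/12902491 - 11847*I*√3/12902491 ≈ -1.0994 - 0.0015904*I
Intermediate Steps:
A = -1 (A = -1*(-2) - 3 = 2 - 3 = -1)
((A + 15)*(-22) + 4257)/(-3592 + z(√(2*4 - 35), -44)) = ((-1 + 15)*(-22) + 4257)/(-3592 + √(2*4 - 35)) = (14*(-22) + 4257)/(-3592 + √(8 - 35)) = (-308 + 4257)/(-3592 + √(-27)) = 3949/(-3592 + 3*I*√3)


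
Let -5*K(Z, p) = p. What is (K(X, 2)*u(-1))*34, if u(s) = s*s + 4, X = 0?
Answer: -68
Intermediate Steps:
u(s) = 4 + s² (u(s) = s² + 4 = 4 + s²)
K(Z, p) = -p/5
(K(X, 2)*u(-1))*34 = ((-⅕*2)*(4 + (-1)²))*34 = -2*(4 + 1)/5*34 = -⅖*5*34 = -2*34 = -68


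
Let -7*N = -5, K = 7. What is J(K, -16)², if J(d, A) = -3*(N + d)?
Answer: 26244/49 ≈ 535.59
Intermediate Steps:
N = 5/7 (N = -⅐*(-5) = 5/7 ≈ 0.71429)
J(d, A) = -15/7 - 3*d (J(d, A) = -3*(5/7 + d) = -15/7 - 3*d)
J(K, -16)² = (-15/7 - 3*7)² = (-15/7 - 21)² = (-162/7)² = 26244/49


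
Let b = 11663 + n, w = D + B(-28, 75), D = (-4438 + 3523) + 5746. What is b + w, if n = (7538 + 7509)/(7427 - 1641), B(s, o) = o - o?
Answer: 95449331/5786 ≈ 16497.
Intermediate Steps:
B(s, o) = 0
D = 4831 (D = -915 + 5746 = 4831)
n = 15047/5786 ≈ 2.6006
w = 4831 (w = 4831 + 0 = 4831)
b = 67497165/5786 (b = 11663 + 15047/5786 = 67497165/5786 ≈ 11666.)
b + w = 67497165/5786 + 4831 = 95449331/5786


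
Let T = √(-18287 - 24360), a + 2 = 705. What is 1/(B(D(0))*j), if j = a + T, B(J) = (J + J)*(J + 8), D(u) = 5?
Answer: 703/69791280 - I*√42647/69791280 ≈ 1.0073e-5 - 2.959e-6*I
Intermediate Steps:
a = 703 (a = -2 + 705 = 703)
B(J) = 2*J*(8 + J) (B(J) = (2*J)*(8 + J) = 2*J*(8 + J))
T = I*√42647 (T = √(-42647) = I*√42647 ≈ 206.51*I)
j = 703 + I*√42647 ≈ 703.0 + 206.51*I
1/(B(D(0))*j) = 1/(((2*5*(8 + 5)))*(703 + I*√42647)) = 1/(((2*5*13))*(703 + I*√42647)) = 1/(130*(703 + I*√42647))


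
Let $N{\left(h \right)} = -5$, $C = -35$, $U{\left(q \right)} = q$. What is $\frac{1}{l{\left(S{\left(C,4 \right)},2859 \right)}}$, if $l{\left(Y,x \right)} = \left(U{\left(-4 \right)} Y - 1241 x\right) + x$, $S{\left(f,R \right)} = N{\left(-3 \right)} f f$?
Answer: $- \frac{1}{3520660} \approx -2.8404 \cdot 10^{-7}$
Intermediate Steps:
$S{\left(f,R \right)} = - 5 f^{2}$ ($S{\left(f,R \right)} = - 5 f f = - 5 f^{2}$)
$l{\left(Y,x \right)} = - 1240 x - 4 Y$ ($l{\left(Y,x \right)} = \left(- 4 Y - 1241 x\right) + x = \left(- 1241 x - 4 Y\right) + x = - 1240 x - 4 Y$)
$\frac{1}{l{\left(S{\left(C,4 \right)},2859 \right)}} = \frac{1}{\left(-1240\right) 2859 - 4 \left(- 5 \left(-35\right)^{2}\right)} = \frac{1}{-3545160 - 4 \left(\left(-5\right) 1225\right)} = \frac{1}{-3545160 - -24500} = \frac{1}{-3545160 + 24500} = \frac{1}{-3520660} = - \frac{1}{3520660}$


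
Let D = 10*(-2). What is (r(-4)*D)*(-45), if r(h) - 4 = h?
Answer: 0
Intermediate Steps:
D = -20
r(h) = 4 + h
(r(-4)*D)*(-45) = ((4 - 4)*(-20))*(-45) = (0*(-20))*(-45) = 0*(-45) = 0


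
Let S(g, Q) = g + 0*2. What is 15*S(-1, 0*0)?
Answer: -15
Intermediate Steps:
S(g, Q) = g (S(g, Q) = g + 0 = g)
15*S(-1, 0*0) = 15*(-1) = -15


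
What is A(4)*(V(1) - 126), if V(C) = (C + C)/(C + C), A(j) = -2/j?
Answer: 125/2 ≈ 62.500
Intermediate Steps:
V(C) = 1 (V(C) = (2*C)/((2*C)) = (2*C)*(1/(2*C)) = 1)
A(4)*(V(1) - 126) = (-2/4)*(1 - 126) = -2*¼*(-125) = -½*(-125) = 125/2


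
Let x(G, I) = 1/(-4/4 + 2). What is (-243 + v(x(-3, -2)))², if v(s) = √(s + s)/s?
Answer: (243 - √2)² ≈ 58364.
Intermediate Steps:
x(G, I) = 1 (x(G, I) = 1/(-4*¼ + 2) = 1/(-1 + 2) = 1/1 = 1)
v(s) = √2/√s (v(s) = √(2*s)/s = (√2*√s)/s = √2/√s)
(-243 + v(x(-3, -2)))² = (-243 + √2/√1)² = (-243 + √2*1)² = (-243 + √2)²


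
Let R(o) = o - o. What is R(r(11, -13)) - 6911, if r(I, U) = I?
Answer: -6911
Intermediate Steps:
R(o) = 0
R(r(11, -13)) - 6911 = 0 - 6911 = -6911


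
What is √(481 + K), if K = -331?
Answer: 5*√6 ≈ 12.247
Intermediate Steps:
√(481 + K) = √(481 - 331) = √150 = 5*√6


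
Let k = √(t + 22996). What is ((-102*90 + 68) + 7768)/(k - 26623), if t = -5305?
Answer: 17890656/354383219 + 672*√17691/354383219 ≈ 0.050736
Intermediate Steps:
k = √17691 (k = √(-5305 + 22996) = √17691 ≈ 133.01)
((-102*90 + 68) + 7768)/(k - 26623) = ((-102*90 + 68) + 7768)/(√17691 - 26623) = ((-9180 + 68) + 7768)/(-26623 + √17691) = (-9112 + 7768)/(-26623 + √17691) = -1344/(-26623 + √17691)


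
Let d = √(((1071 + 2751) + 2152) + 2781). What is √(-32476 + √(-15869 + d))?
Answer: √(-32476 + √(-15869 + √8755)) ≈ 0.3485 + 180.21*I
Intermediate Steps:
d = √8755 (d = √((3822 + 2152) + 2781) = √(5974 + 2781) = √8755 ≈ 93.568)
√(-32476 + √(-15869 + d)) = √(-32476 + √(-15869 + √8755))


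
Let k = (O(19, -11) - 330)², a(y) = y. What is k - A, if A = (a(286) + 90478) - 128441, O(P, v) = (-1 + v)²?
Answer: 72273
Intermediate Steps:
k = 34596 (k = ((-1 - 11)² - 330)² = ((-12)² - 330)² = (144 - 330)² = (-186)² = 34596)
A = -37677 (A = (286 + 90478) - 128441 = 90764 - 128441 = -37677)
k - A = 34596 - 1*(-37677) = 34596 + 37677 = 72273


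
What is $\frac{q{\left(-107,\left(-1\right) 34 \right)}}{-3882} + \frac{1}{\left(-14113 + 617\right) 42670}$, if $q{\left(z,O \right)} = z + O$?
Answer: $\frac{13533045873}{372590685040} \approx 0.036321$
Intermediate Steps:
$q{\left(z,O \right)} = O + z$
$\frac{q{\left(-107,\left(-1\right) 34 \right)}}{-3882} + \frac{1}{\left(-14113 + 617\right) 42670} = \frac{\left(-1\right) 34 - 107}{-3882} + \frac{1}{\left(-14113 + 617\right) 42670} = \left(-34 - 107\right) \left(- \frac{1}{3882}\right) + \frac{1}{-13496} \cdot \frac{1}{42670} = \left(-141\right) \left(- \frac{1}{3882}\right) - \frac{1}{575874320} = \frac{47}{1294} - \frac{1}{575874320} = \frac{13533045873}{372590685040}$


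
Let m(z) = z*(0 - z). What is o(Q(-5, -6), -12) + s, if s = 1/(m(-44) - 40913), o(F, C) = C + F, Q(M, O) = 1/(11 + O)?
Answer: -2528096/214245 ≈ -11.800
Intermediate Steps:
m(z) = -z**2 (m(z) = z*(-z) = -z**2)
s = -1/42849 (s = 1/(-1*(-44)**2 - 40913) = 1/(-1*1936 - 40913) = 1/(-1936 - 40913) = 1/(-42849) = -1/42849 ≈ -2.3338e-5)
o(Q(-5, -6), -12) + s = (-12 + 1/(11 - 6)) - 1/42849 = (-12 + 1/5) - 1/42849 = -59/5 - 1/42849 = -2528096/214245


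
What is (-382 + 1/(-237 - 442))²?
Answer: 67277465641/461041 ≈ 1.4593e+5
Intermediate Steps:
(-382 + 1/(-237 - 442))² = (-382 + 1/(-679))² = (-382 - 1/679)² = (-259379/679)² = 67277465641/461041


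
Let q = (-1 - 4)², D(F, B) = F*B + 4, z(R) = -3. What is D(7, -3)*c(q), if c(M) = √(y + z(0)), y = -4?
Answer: -17*I*√7 ≈ -44.978*I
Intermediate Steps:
D(F, B) = 4 + B*F (D(F, B) = B*F + 4 = 4 + B*F)
q = 25 (q = (-5)² = 25)
c(M) = I*√7 (c(M) = √(-4 - 3) = √(-7) = I*√7)
D(7, -3)*c(q) = (4 - 3*7)*(I*√7) = (4 - 21)*(I*√7) = -17*I*√7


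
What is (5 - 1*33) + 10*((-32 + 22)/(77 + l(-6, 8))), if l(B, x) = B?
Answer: -2088/71 ≈ -29.408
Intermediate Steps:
(5 - 1*33) + 10*((-32 + 22)/(77 + l(-6, 8))) = (5 - 1*33) + 10*((-32 + 22)/(77 - 6)) = (5 - 33) + 10*(-10/71) = -28 + 10*(-10*1/71) = -28 + 10*(-10/71) = -28 - 100/71 = -2088/71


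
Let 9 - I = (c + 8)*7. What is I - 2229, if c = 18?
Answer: -2402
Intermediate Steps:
I = -173 (I = 9 - (18 + 8)*7 = 9 - 26*7 = 9 - 1*182 = 9 - 182 = -173)
I - 2229 = -173 - 2229 = -2402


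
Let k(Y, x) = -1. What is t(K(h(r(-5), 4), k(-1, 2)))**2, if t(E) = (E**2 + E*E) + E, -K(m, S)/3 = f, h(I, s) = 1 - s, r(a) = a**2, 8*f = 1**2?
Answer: 9/1024 ≈ 0.0087891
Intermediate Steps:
f = 1/8 (f = (1/8)*1**2 = (1/8)*1 = 1/8 ≈ 0.12500)
K(m, S) = -3/8 (K(m, S) = -3*1/8 = -3/8)
t(E) = E + 2*E**2 (t(E) = (E**2 + E**2) + E = 2*E**2 + E = E + 2*E**2)
t(K(h(r(-5), 4), k(-1, 2)))**2 = (-3*(1 + 2*(-3/8))/8)**2 = (-3*(1 - 3/4)/8)**2 = (-3/8*1/4)**2 = (-3/32)**2 = 9/1024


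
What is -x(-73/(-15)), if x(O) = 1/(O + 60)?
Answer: -15/973 ≈ -0.015416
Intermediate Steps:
x(O) = 1/(60 + O)
-x(-73/(-15)) = -1/(60 - 73/(-15)) = -1/(60 - 73*(-1/15)) = -1/(60 + 73/15) = -1/973/15 = -1*15/973 = -15/973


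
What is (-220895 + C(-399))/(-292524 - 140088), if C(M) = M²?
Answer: 30847/216306 ≈ 0.14261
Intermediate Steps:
(-220895 + C(-399))/(-292524 - 140088) = (-220895 + (-399)²)/(-292524 - 140088) = (-220895 + 159201)/(-432612) = -61694*(-1/432612) = 30847/216306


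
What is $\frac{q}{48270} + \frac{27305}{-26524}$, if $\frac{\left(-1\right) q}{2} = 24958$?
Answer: $- \frac{1320992167}{640156740} \approx -2.0635$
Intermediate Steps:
$q = -49916$ ($q = \left(-2\right) 24958 = -49916$)
$\frac{q}{48270} + \frac{27305}{-26524} = - \frac{49916}{48270} + \frac{27305}{-26524} = \left(-49916\right) \frac{1}{48270} + 27305 \left(- \frac{1}{26524}\right) = - \frac{24958}{24135} - \frac{27305}{26524} = - \frac{1320992167}{640156740}$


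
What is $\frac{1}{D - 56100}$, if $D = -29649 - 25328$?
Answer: $- \frac{1}{111077} \approx -9.0028 \cdot 10^{-6}$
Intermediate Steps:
$D = -54977$
$\frac{1}{D - 56100} = \frac{1}{-54977 - 56100} = \frac{1}{-111077} = - \frac{1}{111077}$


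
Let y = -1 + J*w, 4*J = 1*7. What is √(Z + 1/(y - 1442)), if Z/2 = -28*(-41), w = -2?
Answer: √19216249118/2893 ≈ 47.917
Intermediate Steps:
J = 7/4 (J = (1*7)/4 = (¼)*7 = 7/4 ≈ 1.7500)
Z = 2296 (Z = 2*(-28*(-41)) = 2*1148 = 2296)
y = -9/2 (y = -1 + (7/4)*(-2) = -1 - 7/2 = -9/2 ≈ -4.5000)
√(Z + 1/(y - 1442)) = √(2296 + 1/(-9/2 - 1442)) = √(2296 + 1/(-2893/2)) = √(2296 - 2/2893) = √(6642326/2893) = √19216249118/2893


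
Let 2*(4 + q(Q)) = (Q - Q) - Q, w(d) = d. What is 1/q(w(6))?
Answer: -⅐ ≈ -0.14286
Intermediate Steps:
q(Q) = -4 - Q/2 (q(Q) = -4 + ((Q - Q) - Q)/2 = -4 + (0 - Q)/2 = -4 + (-Q)/2 = -4 - Q/2)
1/q(w(6)) = 1/(-4 - ½*6) = 1/(-4 - 3) = 1/(-7) = -⅐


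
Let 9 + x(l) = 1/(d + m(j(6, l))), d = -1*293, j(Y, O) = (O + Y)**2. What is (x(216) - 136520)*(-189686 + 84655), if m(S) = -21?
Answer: 4502690208317/314 ≈ 1.4340e+10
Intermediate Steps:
d = -293
x(l) = -2827/314 (x(l) = -9 + 1/(-293 - 21) = -9 + 1/(-314) = -9 - 1/314 = -2827/314)
(x(216) - 136520)*(-189686 + 84655) = (-2827/314 - 136520)*(-189686 + 84655) = -42870107/314*(-105031) = 4502690208317/314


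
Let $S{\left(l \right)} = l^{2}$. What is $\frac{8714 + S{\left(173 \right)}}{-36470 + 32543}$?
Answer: $- \frac{1171}{119} \approx -9.8403$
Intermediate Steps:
$\frac{8714 + S{\left(173 \right)}}{-36470 + 32543} = \frac{8714 + 173^{2}}{-36470 + 32543} = \frac{8714 + 29929}{-3927} = 38643 \left(- \frac{1}{3927}\right) = - \frac{1171}{119}$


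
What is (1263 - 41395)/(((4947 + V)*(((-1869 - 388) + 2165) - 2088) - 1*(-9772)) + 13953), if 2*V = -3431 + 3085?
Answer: 40132/10383595 ≈ 0.0038649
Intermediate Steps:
V = -173 (V = (-3431 + 3085)/2 = (½)*(-346) = -173)
(1263 - 41395)/(((4947 + V)*(((-1869 - 388) + 2165) - 2088) - 1*(-9772)) + 13953) = (1263 - 41395)/(((4947 - 173)*(((-1869 - 388) + 2165) - 2088) - 1*(-9772)) + 13953) = -40132/((4774*((-2257 + 2165) - 2088) + 9772) + 13953) = -40132/((4774*(-92 - 2088) + 9772) + 13953) = -40132/((4774*(-2180) + 9772) + 13953) = -40132/((-10407320 + 9772) + 13953) = -40132/(-10397548 + 13953) = -40132/(-10383595) = -40132*(-1/10383595) = 40132/10383595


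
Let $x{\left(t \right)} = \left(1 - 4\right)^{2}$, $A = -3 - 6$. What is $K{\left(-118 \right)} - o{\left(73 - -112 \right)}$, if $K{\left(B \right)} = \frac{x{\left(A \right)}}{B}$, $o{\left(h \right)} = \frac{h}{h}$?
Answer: $- \frac{127}{118} \approx -1.0763$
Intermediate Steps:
$A = -9$ ($A = -3 - 6 = -9$)
$o{\left(h \right)} = 1$
$x{\left(t \right)} = 9$ ($x{\left(t \right)} = \left(-3\right)^{2} = 9$)
$K{\left(B \right)} = \frac{9}{B}$
$K{\left(-118 \right)} - o{\left(73 - -112 \right)} = \frac{9}{-118} - 1 = 9 \left(- \frac{1}{118}\right) - 1 = - \frac{9}{118} - 1 = - \frac{127}{118}$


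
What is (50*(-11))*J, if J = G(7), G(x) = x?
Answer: -3850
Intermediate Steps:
J = 7
(50*(-11))*J = (50*(-11))*7 = -550*7 = -3850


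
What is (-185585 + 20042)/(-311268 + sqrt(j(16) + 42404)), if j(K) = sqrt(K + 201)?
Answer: 165543/(311268 - sqrt(42404 + sqrt(217))) ≈ 0.53219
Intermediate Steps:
j(K) = sqrt(201 + K)
(-185585 + 20042)/(-311268 + sqrt(j(16) + 42404)) = (-185585 + 20042)/(-311268 + sqrt(sqrt(201 + 16) + 42404)) = -165543/(-311268 + sqrt(sqrt(217) + 42404)) = -165543/(-311268 + sqrt(42404 + sqrt(217)))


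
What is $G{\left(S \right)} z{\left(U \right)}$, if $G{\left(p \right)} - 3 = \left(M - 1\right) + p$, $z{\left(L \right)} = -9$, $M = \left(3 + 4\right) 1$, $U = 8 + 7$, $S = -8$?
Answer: $-9$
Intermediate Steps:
$U = 15$
$M = 7$ ($M = 7 \cdot 1 = 7$)
$G{\left(p \right)} = 9 + p$ ($G{\left(p \right)} = 3 + \left(\left(7 - 1\right) + p\right) = 3 + \left(6 + p\right) = 9 + p$)
$G{\left(S \right)} z{\left(U \right)} = \left(9 - 8\right) \left(-9\right) = 1 \left(-9\right) = -9$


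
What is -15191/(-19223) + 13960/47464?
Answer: 354362/326791 ≈ 1.0844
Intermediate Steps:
-15191/(-19223) + 13960/47464 = -15191*(-1/19223) + 13960*(1/47464) = 15191/19223 + 5/17 = 354362/326791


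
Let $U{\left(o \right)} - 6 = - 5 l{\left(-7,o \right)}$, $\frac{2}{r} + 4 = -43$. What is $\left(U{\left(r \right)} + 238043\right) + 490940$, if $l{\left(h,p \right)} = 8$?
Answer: $728949$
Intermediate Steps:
$r = - \frac{2}{47}$ ($r = \frac{2}{-4 - 43} = \frac{2}{-47} = 2 \left(- \frac{1}{47}\right) = - \frac{2}{47} \approx -0.042553$)
$U{\left(o \right)} = -34$ ($U{\left(o \right)} = 6 - 40 = -34$)
$\left(U{\left(r \right)} + 238043\right) + 490940 = \left(-34 + 238043\right) + 490940 = 238009 + 490940 = 728949$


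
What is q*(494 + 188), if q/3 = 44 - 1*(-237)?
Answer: 574926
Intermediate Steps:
q = 843 (q = 3*(44 - 1*(-237)) = 3*(44 + 237) = 3*281 = 843)
q*(494 + 188) = 843*(494 + 188) = 843*682 = 574926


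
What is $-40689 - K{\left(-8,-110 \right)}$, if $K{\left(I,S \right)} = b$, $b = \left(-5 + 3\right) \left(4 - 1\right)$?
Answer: $-40683$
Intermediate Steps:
$b = -6$ ($b = - 2 \left(4 - 1\right) = \left(-2\right) 3 = -6$)
$K{\left(I,S \right)} = -6$
$-40689 - K{\left(-8,-110 \right)} = -40689 - -6 = -40689 + 6 = -40683$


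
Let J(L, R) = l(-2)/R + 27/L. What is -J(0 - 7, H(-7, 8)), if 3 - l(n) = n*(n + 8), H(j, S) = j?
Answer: 6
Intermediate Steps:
l(n) = 3 - n*(8 + n) (l(n) = 3 - n*(n + 8) = 3 - n*(8 + n))
J(L, R) = 15/R + 27/L (J(L, R) = (3 - 1*(-2)² - 8*(-2))/R + 27/L = (3 - 1*4 + 16)/R + 27/L = (3 - 4 + 16)/R + 27/L = 15/R + 27/L)
-J(0 - 7, H(-7, 8)) = -(15/(-7) + 27/(0 - 7)) = -(15*(-⅐) + 27/(-7)) = -(-15/7 + 27*(-⅐)) = -(-15/7 - 27/7) = -1*(-6) = 6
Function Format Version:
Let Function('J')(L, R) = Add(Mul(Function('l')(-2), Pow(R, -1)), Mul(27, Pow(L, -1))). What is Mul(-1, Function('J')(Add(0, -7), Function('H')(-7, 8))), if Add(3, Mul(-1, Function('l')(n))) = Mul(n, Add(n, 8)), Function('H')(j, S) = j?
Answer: 6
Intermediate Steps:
Function('l')(n) = Add(3, Mul(-1, n, Add(8, n))) (Function('l')(n) = Add(3, Mul(-1, Mul(n, Add(n, 8)))) = Add(3, Mul(-1, Mul(n, Add(8, n)))) = Add(3, Mul(-1, n, Add(8, n))))
Function('J')(L, R) = Add(Mul(15, Pow(R, -1)), Mul(27, Pow(L, -1))) (Function('J')(L, R) = Add(Mul(Add(3, Mul(-1, Pow(-2, 2)), Mul(-8, -2)), Pow(R, -1)), Mul(27, Pow(L, -1))) = Add(Mul(Add(3, Mul(-1, 4), 16), Pow(R, -1)), Mul(27, Pow(L, -1))) = Add(Mul(Add(3, -4, 16), Pow(R, -1)), Mul(27, Pow(L, -1))) = Add(Mul(15, Pow(R, -1)), Mul(27, Pow(L, -1))))
Mul(-1, Function('J')(Add(0, -7), Function('H')(-7, 8))) = Mul(-1, Add(Mul(15, Pow(-7, -1)), Mul(27, Pow(Add(0, -7), -1)))) = Mul(-1, Add(Mul(15, Rational(-1, 7)), Mul(27, Pow(-7, -1)))) = Mul(-1, Add(Rational(-15, 7), Mul(27, Rational(-1, 7)))) = Mul(-1, Add(Rational(-15, 7), Rational(-27, 7))) = Mul(-1, -6) = 6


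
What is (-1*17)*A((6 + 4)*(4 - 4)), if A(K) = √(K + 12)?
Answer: -34*√3 ≈ -58.890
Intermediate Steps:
A(K) = √(12 + K)
(-1*17)*A((6 + 4)*(4 - 4)) = (-1*17)*√(12 + (6 + 4)*(4 - 4)) = -17*√(12 + 10*0) = -17*√(12 + 0) = -34*√3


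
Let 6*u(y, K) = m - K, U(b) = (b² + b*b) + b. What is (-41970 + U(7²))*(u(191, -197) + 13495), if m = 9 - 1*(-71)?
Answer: -1005269131/2 ≈ -5.0263e+8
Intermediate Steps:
U(b) = b + 2*b² (U(b) = (b² + b²) + b = 2*b² + b = b + 2*b²)
m = 80 (m = 9 + 71 = 80)
u(y, K) = 40/3 - K/6 (u(y, K) = (80 - K)/6 = 40/3 - K/6)
(-41970 + U(7²))*(u(191, -197) + 13495) = (-41970 + 7²*(1 + 2*7²))*((40/3 - ⅙*(-197)) + 13495) = (-41970 + 49*(1 + 2*49))*((40/3 + 197/6) + 13495) = (-41970 + 49*(1 + 98))*(277/6 + 13495) = (-41970 + 49*99)*(81247/6) = (-41970 + 4851)*(81247/6) = -37119*81247/6 = -1005269131/2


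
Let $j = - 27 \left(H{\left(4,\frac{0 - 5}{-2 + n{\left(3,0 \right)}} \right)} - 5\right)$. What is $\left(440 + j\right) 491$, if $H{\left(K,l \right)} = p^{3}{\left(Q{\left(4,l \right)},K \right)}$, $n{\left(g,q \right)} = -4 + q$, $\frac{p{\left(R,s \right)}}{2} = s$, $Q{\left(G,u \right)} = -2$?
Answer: $-6505259$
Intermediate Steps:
$p{\left(R,s \right)} = 2 s$
$H{\left(K,l \right)} = 8 K^{3}$ ($H{\left(K,l \right)} = \left(2 K\right)^{3} = 8 K^{3}$)
$j = -13689$ ($j = - 27 \left(8 \cdot 4^{3} - 5\right) = - 27 \left(8 \cdot 64 - 5\right) = - 27 \left(512 - 5\right) = \left(-27\right) 507 = -13689$)
$\left(440 + j\right) 491 = \left(440 - 13689\right) 491 = \left(-13249\right) 491 = -6505259$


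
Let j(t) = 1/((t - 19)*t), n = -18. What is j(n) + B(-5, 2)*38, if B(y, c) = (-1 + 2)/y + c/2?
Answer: 101237/3330 ≈ 30.401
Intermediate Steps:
B(y, c) = 1/y + c/2 (B(y, c) = 1/y + c*(½) = 1/y + c/2)
j(t) = 1/(t*(-19 + t)) (j(t) = 1/((-19 + t)*t) = 1/(t*(-19 + t)))
j(n) + B(-5, 2)*38 = 1/((-18)*(-19 - 18)) + (1/(-5) + (½)*2)*38 = -1/18/(-37) + (-⅕ + 1)*38 = -1/18*(-1/37) + (⅘)*38 = 1/666 + 152/5 = 101237/3330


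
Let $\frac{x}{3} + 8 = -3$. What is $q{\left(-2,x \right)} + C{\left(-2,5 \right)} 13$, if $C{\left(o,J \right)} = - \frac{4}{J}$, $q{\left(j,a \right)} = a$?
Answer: $- \frac{217}{5} \approx -43.4$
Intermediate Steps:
$x = -33$ ($x = -24 + 3 \left(-3\right) = -24 - 9 = -33$)
$q{\left(-2,x \right)} + C{\left(-2,5 \right)} 13 = -33 + - \frac{4}{5} \cdot 13 = -33 + \left(-4\right) \frac{1}{5} \cdot 13 = -33 - \frac{52}{5} = - \frac{217}{5}$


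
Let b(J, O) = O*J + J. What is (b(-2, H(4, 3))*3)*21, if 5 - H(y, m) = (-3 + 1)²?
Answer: -252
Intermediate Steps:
H(y, m) = 1 (H(y, m) = 5 - (-3 + 1)² = 5 - 1*(-2)² = 5 - 1*4 = 5 - 4 = 1)
b(J, O) = J + J*O (b(J, O) = J*O + J = J + J*O)
(b(-2, H(4, 3))*3)*21 = (-2*(1 + 1)*3)*21 = (-2*2*3)*21 = -4*3*21 = -12*21 = -252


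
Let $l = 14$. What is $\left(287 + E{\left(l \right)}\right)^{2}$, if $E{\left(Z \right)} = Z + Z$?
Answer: $99225$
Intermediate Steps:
$E{\left(Z \right)} = 2 Z$
$\left(287 + E{\left(l \right)}\right)^{2} = \left(287 + 2 \cdot 14\right)^{2} = \left(287 + 28\right)^{2} = 315^{2} = 99225$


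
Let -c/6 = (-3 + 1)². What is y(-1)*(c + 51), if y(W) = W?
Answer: -27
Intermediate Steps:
c = -24 (c = -6*(-3 + 1)² = -6*(-2)² = -6*4 = -24)
y(-1)*(c + 51) = -(-24 + 51) = -1*27 = -27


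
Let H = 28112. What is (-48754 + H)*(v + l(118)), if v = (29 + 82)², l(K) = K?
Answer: -256765838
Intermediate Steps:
v = 12321 (v = 111² = 12321)
(-48754 + H)*(v + l(118)) = (-48754 + 28112)*(12321 + 118) = -20642*12439 = -256765838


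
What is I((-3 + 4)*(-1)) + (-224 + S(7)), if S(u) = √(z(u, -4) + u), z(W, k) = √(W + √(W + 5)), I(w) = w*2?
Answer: -226 + √(7 + √(7 + 2*√3)) ≈ -222.80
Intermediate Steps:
I(w) = 2*w
z(W, k) = √(W + √(5 + W))
S(u) = √(u + √(u + √(5 + u))) (S(u) = √(√(u + √(5 + u)) + u) = √(u + √(u + √(5 + u))))
I((-3 + 4)*(-1)) + (-224 + S(7)) = 2*((-3 + 4)*(-1)) + (-224 + √(7 + √(7 + √(5 + 7)))) = 2*(1*(-1)) + (-224 + √(7 + √(7 + √12))) = 2*(-1) + (-224 + √(7 + √(7 + 2*√3))) = -2 + (-224 + √(7 + √(7 + 2*√3))) = -226 + √(7 + √(7 + 2*√3))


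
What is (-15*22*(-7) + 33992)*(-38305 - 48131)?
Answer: -3137799672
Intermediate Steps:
(-15*22*(-7) + 33992)*(-38305 - 48131) = (-330*(-7) + 33992)*(-86436) = (2310 + 33992)*(-86436) = 36302*(-86436) = -3137799672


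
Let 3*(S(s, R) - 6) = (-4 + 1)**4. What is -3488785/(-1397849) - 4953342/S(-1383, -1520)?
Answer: -2307969677151/15376339 ≈ -1.5010e+5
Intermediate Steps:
S(s, R) = 33 (S(s, R) = 6 + (-4 + 1)**4/3 = 6 + (1/3)*(-3)**4 = 6 + (1/3)*81 = 6 + 27 = 33)
-3488785/(-1397849) - 4953342/S(-1383, -1520) = -3488785/(-1397849) - 4953342/33 = -3488785*(-1/1397849) - 4953342*1/33 = 3488785/1397849 - 1651114/11 = -2307969677151/15376339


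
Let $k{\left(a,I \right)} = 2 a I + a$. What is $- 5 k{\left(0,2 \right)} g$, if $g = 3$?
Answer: $0$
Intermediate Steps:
$k{\left(a,I \right)} = a + 2 I a$ ($k{\left(a,I \right)} = 2 I a + a = a + 2 I a$)
$- 5 k{\left(0,2 \right)} g = - 5 \cdot 0 \left(1 + 2 \cdot 2\right) 3 = - 5 \cdot 0 \left(1 + 4\right) 3 = - 5 \cdot 0 \cdot 5 \cdot 3 = \left(-5\right) 0 \cdot 3 = 0 \cdot 3 = 0$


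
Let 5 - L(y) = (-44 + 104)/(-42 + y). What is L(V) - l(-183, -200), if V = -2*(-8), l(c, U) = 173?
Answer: -2154/13 ≈ -165.69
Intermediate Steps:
V = 16
L(y) = 5 - 60/(-42 + y) (L(y) = 5 - (-44 + 104)/(-42 + y) = 5 - 60/(-42 + y))
L(V) - l(-183, -200) = 5*(-54 + 16)/(-42 + 16) - 1*173 = 5*(-38)/(-26) - 173 = 5*(-1/26)*(-38) - 173 = 95/13 - 173 = -2154/13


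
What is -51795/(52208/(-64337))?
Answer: 256333455/4016 ≈ 63828.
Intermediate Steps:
-51795/(52208/(-64337)) = -51795/(52208*(-1/64337)) = -51795/(-4016/4949) = -51795*(-4949/4016) = 256333455/4016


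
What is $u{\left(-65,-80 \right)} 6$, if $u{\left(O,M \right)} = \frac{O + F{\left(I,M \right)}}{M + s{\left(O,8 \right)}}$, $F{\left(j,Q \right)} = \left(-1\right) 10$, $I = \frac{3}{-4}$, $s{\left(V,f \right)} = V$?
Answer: $\frac{90}{29} \approx 3.1034$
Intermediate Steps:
$I = - \frac{3}{4}$ ($I = 3 \left(- \frac{1}{4}\right) = - \frac{3}{4} \approx -0.75$)
$F{\left(j,Q \right)} = -10$
$u{\left(O,M \right)} = \frac{-10 + O}{M + O}$ ($u{\left(O,M \right)} = \frac{O - 10}{M + O} = \frac{-10 + O}{M + O}$)
$u{\left(-65,-80 \right)} 6 = \frac{-10 - 65}{-80 - 65} \cdot 6 = \frac{1}{-145} \left(-75\right) 6 = \left(- \frac{1}{145}\right) \left(-75\right) 6 = \frac{15}{29} \cdot 6 = \frac{90}{29}$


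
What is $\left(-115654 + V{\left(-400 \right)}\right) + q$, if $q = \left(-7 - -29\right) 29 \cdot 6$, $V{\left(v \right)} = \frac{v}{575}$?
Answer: $- \frac{2572014}{23} \approx -1.1183 \cdot 10^{5}$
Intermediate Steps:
$V{\left(v \right)} = \frac{v}{575}$ ($V{\left(v \right)} = v \frac{1}{575} = \frac{v}{575}$)
$q = 3828$ ($q = \left(-7 + 29\right) 29 \cdot 6 = 22 \cdot 29 \cdot 6 = 638 \cdot 6 = 3828$)
$\left(-115654 + V{\left(-400 \right)}\right) + q = \left(-115654 + \frac{1}{575} \left(-400\right)\right) + 3828 = \left(-115654 - \frac{16}{23}\right) + 3828 = - \frac{2660058}{23} + 3828 = - \frac{2572014}{23}$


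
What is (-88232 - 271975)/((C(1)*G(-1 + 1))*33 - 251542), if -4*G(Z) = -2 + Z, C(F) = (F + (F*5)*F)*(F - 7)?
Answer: 360207/252136 ≈ 1.4286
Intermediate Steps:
C(F) = (-7 + F)*(F + 5*F**2) (C(F) = (F + (5*F)*F)*(-7 + F) = (F + 5*F**2)*(-7 + F) = (-7 + F)*(F + 5*F**2))
G(Z) = 1/2 - Z/4 (G(Z) = -(-2 + Z)/4 = 1/2 - Z/4)
(-88232 - 271975)/((C(1)*G(-1 + 1))*33 - 251542) = (-88232 - 271975)/(((1*(-7 - 34*1 + 5*1**2))*(1/2 - (-1 + 1)/4))*33 - 251542) = -360207/(((1*(-7 - 34 + 5*1))*(1/2 - 1/4*0))*33 - 251542) = -360207/(((1*(-7 - 34 + 5))*(1/2 + 0))*33 - 251542) = -360207/(((1*(-36))*(1/2))*33 - 251542) = -360207/(-36*1/2*33 - 251542) = -360207/(-18*33 - 251542) = -360207/(-594 - 251542) = -360207/(-252136) = -360207*(-1/252136) = 360207/252136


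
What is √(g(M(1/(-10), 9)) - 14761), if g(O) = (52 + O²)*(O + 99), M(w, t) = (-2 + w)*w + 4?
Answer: I*√7564775639/1000 ≈ 86.976*I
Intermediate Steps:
M(w, t) = 4 + w*(-2 + w) (M(w, t) = w*(-2 + w) + 4 = 4 + w*(-2 + w))
g(O) = (52 + O²)*(99 + O)
√(g(M(1/(-10), 9)) - 14761) = √((5148 + (4 + (1/(-10))² - 2/(-10))³ + 52*(4 + (1/(-10))² - 2/(-10)) + 99*(4 + (1/(-10))² - 2/(-10))²) - 14761) = √((5148 + (4 + (-⅒)² - 2*(-⅒))³ + 52*(4 + (-⅒)² - 2*(-⅒)) + 99*(4 + (-⅒)² - 2*(-⅒))²) - 14761) = √((5148 + (4 + 1/100 + ⅕)³ + 52*(4 + 1/100 + ⅕) + 99*(4 + 1/100 + ⅕)²) - 14761) = √((5148 + (421/100)³ + 52*(421/100) + 99*(421/100)²) - 14761) = √((5148 + 74618461/1000000 + 5473/25 + 99*(177241/10000)) - 14761) = √((5148 + 74618461/1000000 + 5473/25 + 17546859/10000) - 14761) = √(7196224361/1000000 - 14761) = √(-7564775639/1000000) = I*√7564775639/1000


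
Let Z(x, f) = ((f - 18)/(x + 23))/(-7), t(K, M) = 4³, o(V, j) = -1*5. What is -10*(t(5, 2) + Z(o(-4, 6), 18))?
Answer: -640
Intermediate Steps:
o(V, j) = -5
t(K, M) = 64
Z(x, f) = -(-18 + f)/(7*(23 + x)) (Z(x, f) = ((-18 + f)/(23 + x))*(-⅐) = -(-18 + f)/(7*(23 + x)))
-10*(t(5, 2) + Z(o(-4, 6), 18)) = -10*(64 + (18 - 1*18)/(7*(23 - 5))) = -10*(64 + (⅐)*(18 - 18)/18) = -10*(64 + (⅐)*(1/18)*0) = -10*(64 + 0) = -10*64 = -640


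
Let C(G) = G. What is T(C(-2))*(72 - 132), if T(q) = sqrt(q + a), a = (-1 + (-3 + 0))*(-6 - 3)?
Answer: -60*sqrt(34) ≈ -349.86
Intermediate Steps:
a = 36 (a = (-1 - 3)*(-9) = -4*(-9) = 36)
T(q) = sqrt(36 + q) (T(q) = sqrt(q + 36) = sqrt(36 + q))
T(C(-2))*(72 - 132) = sqrt(36 - 2)*(72 - 132) = sqrt(34)*(-60) = -60*sqrt(34)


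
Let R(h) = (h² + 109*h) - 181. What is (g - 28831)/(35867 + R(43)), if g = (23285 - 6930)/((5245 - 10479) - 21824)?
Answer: -260041851/380814292 ≈ -0.68286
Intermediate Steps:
g = -16355/27058 (g = 16355/(-5234 - 21824) = 16355/(-27058) = 16355*(-1/27058) = -16355/27058 ≈ -0.60444)
R(h) = -181 + h² + 109*h
(g - 28831)/(35867 + R(43)) = (-16355/27058 - 28831)/(35867 + (-181 + 43² + 109*43)) = -780125553/(27058*(35867 + (-181 + 1849 + 4687))) = -780125553/(27058*(35867 + 6355)) = -780125553/27058/42222 = -780125553/27058*1/42222 = -260041851/380814292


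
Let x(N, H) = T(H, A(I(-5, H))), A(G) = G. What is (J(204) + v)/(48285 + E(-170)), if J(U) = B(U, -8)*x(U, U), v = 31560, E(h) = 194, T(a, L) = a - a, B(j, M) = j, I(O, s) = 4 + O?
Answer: 31560/48479 ≈ 0.65100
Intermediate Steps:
T(a, L) = 0
x(N, H) = 0
J(U) = 0 (J(U) = U*0 = 0)
(J(204) + v)/(48285 + E(-170)) = (0 + 31560)/(48285 + 194) = 31560/48479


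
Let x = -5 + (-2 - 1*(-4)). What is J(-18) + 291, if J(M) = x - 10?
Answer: 278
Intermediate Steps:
x = -3 (x = -5 + (-2 + 4) = -5 + 2 = -3)
J(M) = -13 (J(M) = -3 - 10 = -13)
J(-18) + 291 = -13 + 291 = 278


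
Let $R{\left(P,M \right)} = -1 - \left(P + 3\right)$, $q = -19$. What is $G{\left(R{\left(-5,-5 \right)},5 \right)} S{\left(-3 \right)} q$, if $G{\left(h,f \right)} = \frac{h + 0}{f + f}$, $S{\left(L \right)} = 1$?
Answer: $- \frac{19}{10} \approx -1.9$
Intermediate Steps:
$R{\left(P,M \right)} = -4 - P$ ($R{\left(P,M \right)} = -1 - \left(3 + P\right) = -4 - P$)
$G{\left(h,f \right)} = \frac{h}{2 f}$
$G{\left(R{\left(-5,-5 \right)},5 \right)} S{\left(-3 \right)} q = \frac{-4 - -5}{2 \cdot 5} \cdot 1 \left(-19\right) = \frac{1}{2} \left(-4 + 5\right) \frac{1}{5} \cdot 1 \left(-19\right) = \frac{1}{2} \cdot 1 \cdot \frac{1}{5} \cdot 1 \left(-19\right) = \frac{1}{10} \cdot 1 \left(-19\right) = \frac{1}{10} \left(-19\right) = - \frac{19}{10}$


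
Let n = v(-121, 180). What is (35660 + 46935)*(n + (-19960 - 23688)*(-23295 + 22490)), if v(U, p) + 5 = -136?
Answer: 2902099134905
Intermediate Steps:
v(U, p) = -141 (v(U, p) = -5 - 136 = -141)
n = -141
(35660 + 46935)*(n + (-19960 - 23688)*(-23295 + 22490)) = (35660 + 46935)*(-141 + (-19960 - 23688)*(-23295 + 22490)) = 82595*(-141 - 43648*(-805)) = 82595*(-141 + 35136640) = 82595*35136499 = 2902099134905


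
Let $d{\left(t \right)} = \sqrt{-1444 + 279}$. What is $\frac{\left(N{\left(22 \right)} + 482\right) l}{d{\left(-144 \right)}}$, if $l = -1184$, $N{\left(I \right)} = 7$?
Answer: $\frac{578976 i \sqrt{1165}}{1165} \approx 16963.0 i$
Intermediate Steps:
$d{\left(t \right)} = i \sqrt{1165}$ ($d{\left(t \right)} = \sqrt{-1165} = i \sqrt{1165}$)
$\frac{\left(N{\left(22 \right)} + 482\right) l}{d{\left(-144 \right)}} = \frac{\left(7 + 482\right) \left(-1184\right)}{i \sqrt{1165}} = 489 \left(-1184\right) \left(- \frac{i \sqrt{1165}}{1165}\right) = - 578976 \left(- \frac{i \sqrt{1165}}{1165}\right) = \frac{578976 i \sqrt{1165}}{1165}$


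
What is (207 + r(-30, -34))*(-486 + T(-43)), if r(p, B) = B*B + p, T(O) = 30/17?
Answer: -10973256/17 ≈ -6.4549e+5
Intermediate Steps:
T(O) = 30/17 (T(O) = 30*(1/17) = 30/17)
r(p, B) = p + B² (r(p, B) = B² + p = p + B²)
(207 + r(-30, -34))*(-486 + T(-43)) = (207 + (-30 + (-34)²))*(-486 + 30/17) = (207 + (-30 + 1156))*(-8232/17) = (207 + 1126)*(-8232/17) = 1333*(-8232/17) = -10973256/17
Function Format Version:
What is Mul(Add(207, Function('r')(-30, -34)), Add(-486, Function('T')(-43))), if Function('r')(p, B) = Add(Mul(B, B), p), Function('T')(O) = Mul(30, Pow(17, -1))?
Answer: Rational(-10973256, 17) ≈ -6.4549e+5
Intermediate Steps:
Function('T')(O) = Rational(30, 17) (Function('T')(O) = Mul(30, Rational(1, 17)) = Rational(30, 17))
Function('r')(p, B) = Add(p, Pow(B, 2)) (Function('r')(p, B) = Add(Pow(B, 2), p) = Add(p, Pow(B, 2)))
Mul(Add(207, Function('r')(-30, -34)), Add(-486, Function('T')(-43))) = Mul(Add(207, Add(-30, Pow(-34, 2))), Add(-486, Rational(30, 17))) = Mul(Add(207, Add(-30, 1156)), Rational(-8232, 17)) = Mul(Add(207, 1126), Rational(-8232, 17)) = Mul(1333, Rational(-8232, 17)) = Rational(-10973256, 17)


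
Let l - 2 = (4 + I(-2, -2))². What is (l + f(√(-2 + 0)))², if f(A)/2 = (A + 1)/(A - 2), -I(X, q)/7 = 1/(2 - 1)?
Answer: (31*I + 260*√2)/(I + 2*√2) ≈ 119.0 - 31.113*I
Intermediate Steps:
I(X, q) = -7 (I(X, q) = -7/(2 - 1) = -7/1 = -7*1 = -7)
f(A) = 2*(1 + A)/(-2 + A) (f(A) = 2*((A + 1)/(A - 2)) = 2*((1 + A)/(-2 + A)) = 2*(1 + A)/(-2 + A))
l = 11 (l = 2 + (4 - 7)² = 2 + (-3)² = 2 + 9 = 11)
(l + f(√(-2 + 0)))² = (11 + 2*(1 + √(-2 + 0))/(-2 + √(-2 + 0)))² = (11 + 2*(1 + √(-2))/(-2 + √(-2)))² = (11 + 2*(1 + I*√2)/(-2 + I*√2))²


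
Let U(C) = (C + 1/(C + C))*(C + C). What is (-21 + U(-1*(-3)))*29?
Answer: -58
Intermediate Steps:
U(C) = 2*C*(C + 1/(2*C)) (U(C) = (C + 1/(2*C))*(2*C) = 2*C*(C + 1/(2*C)))
(-21 + U(-1*(-3)))*29 = (-21 + (1 + 2*(-1*(-3))²))*29 = (-21 + (1 + 2*3²))*29 = (-21 + (1 + 2*9))*29 = (-21 + (1 + 18))*29 = (-21 + 19)*29 = -2*29 = -58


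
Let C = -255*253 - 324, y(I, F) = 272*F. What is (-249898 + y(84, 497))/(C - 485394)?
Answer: 12746/61137 ≈ 0.20848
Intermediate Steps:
C = -64839 (C = -64515 - 324 = -64839)
(-249898 + y(84, 497))/(C - 485394) = (-249898 + 272*497)/(-64839 - 485394) = (-249898 + 135184)/(-550233) = -114714*(-1/550233) = 12746/61137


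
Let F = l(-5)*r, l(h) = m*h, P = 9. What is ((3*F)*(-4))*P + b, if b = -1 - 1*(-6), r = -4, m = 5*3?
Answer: -32395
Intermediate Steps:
m = 15
l(h) = 15*h
b = 5 (b = -1 + 6 = 5)
F = 300 (F = (15*(-5))*(-4) = -75*(-4) = 300)
((3*F)*(-4))*P + b = ((3*300)*(-4))*9 + 5 = (900*(-4))*9 + 5 = -3600*9 + 5 = -32400 + 5 = -32395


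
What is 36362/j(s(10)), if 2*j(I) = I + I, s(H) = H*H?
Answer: 18181/50 ≈ 363.62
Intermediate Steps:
s(H) = H²
j(I) = I (j(I) = (I + I)/2 = (2*I)/2 = I)
36362/j(s(10)) = 36362/(10²) = 36362/100 = 36362*(1/100) = 18181/50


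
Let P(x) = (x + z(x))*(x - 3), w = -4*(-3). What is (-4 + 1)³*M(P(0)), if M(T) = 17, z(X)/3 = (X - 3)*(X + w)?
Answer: -459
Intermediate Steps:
w = 12
z(X) = 3*(-3 + X)*(12 + X) (z(X) = 3*((X - 3)*(X + 12)) = 3*((-3 + X)*(12 + X)) = 3*(-3 + X)*(12 + X))
P(x) = (-3 + x)*(-108 + 3*x² + 28*x) (P(x) = (x + (-108 + 3*x² + 27*x))*(x - 3) = (-108 + 3*x² + 28*x)*(-3 + x) = (-3 + x)*(-108 + 3*x² + 28*x))
(-4 + 1)³*M(P(0)) = (-4 + 1)³*17 = (-3)³*17 = -27*17 = -459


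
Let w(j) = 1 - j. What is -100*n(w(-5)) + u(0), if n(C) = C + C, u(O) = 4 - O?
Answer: -1196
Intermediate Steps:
n(C) = 2*C
-100*n(w(-5)) + u(0) = -200*(1 - 1*(-5)) + (4 - 1*0) = -200*(1 + 5) + (4 + 0) = -200*6 + 4 = -100*12 + 4 = -1200 + 4 = -1196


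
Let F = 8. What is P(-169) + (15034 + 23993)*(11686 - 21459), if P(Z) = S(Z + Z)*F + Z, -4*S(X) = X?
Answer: -381410364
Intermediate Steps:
S(X) = -X/4
P(Z) = -3*Z (P(Z) = -(Z + Z)/4*8 + Z = -Z/2*8 + Z = -4*Z + Z = -3*Z)
P(-169) + (15034 + 23993)*(11686 - 21459) = -3*(-169) + (15034 + 23993)*(11686 - 21459) = 507 + 39027*(-9773) = 507 - 381410871 = -381410364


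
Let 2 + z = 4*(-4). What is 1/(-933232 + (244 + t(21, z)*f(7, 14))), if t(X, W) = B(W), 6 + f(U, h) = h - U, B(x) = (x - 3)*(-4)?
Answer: -1/932904 ≈ -1.0719e-6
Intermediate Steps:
B(x) = 12 - 4*x (B(x) = (-3 + x)*(-4) = 12 - 4*x)
f(U, h) = -6 + h - U (f(U, h) = -6 + (h - U) = -6 + h - U)
z = -18 (z = -2 + 4*(-4) = -2 - 16 = -18)
t(X, W) = 12 - 4*W
1/(-933232 + (244 + t(21, z)*f(7, 14))) = 1/(-933232 + (244 + (12 - 4*(-18))*(-6 + 14 - 1*7))) = 1/(-933232 + (244 + (12 + 72)*(-6 + 14 - 7))) = 1/(-933232 + (244 + 84*1)) = 1/(-933232 + (244 + 84)) = 1/(-933232 + 328) = 1/(-932904) = -1/932904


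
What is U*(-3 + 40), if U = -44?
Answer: -1628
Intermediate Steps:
U*(-3 + 40) = -44*(-3 + 40) = -44*37 = -1628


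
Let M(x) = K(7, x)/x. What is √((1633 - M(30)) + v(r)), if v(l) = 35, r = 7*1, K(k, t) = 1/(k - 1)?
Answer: √1501195/30 ≈ 40.841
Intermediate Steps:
K(k, t) = 1/(-1 + k)
r = 7
M(x) = 1/(6*x) (M(x) = 1/((-1 + 7)*x) = 1/(6*x))
√((1633 - M(30)) + v(r)) = √((1633 - 1/(6*30)) + 35) = √((1633 - 1*1/180) + 35) = √((1633 - 1/180) + 35) = √(293939/180 + 35) = √(300239/180) = √1501195/30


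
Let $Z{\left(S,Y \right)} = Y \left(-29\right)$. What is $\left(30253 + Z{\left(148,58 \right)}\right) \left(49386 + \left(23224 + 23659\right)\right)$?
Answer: $2750501599$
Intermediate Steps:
$Z{\left(S,Y \right)} = - 29 Y$
$\left(30253 + Z{\left(148,58 \right)}\right) \left(49386 + \left(23224 + 23659\right)\right) = \left(30253 - 1682\right) \left(49386 + \left(23224 + 23659\right)\right) = \left(30253 - 1682\right) \left(49386 + 46883\right) = 28571 \cdot 96269 = 2750501599$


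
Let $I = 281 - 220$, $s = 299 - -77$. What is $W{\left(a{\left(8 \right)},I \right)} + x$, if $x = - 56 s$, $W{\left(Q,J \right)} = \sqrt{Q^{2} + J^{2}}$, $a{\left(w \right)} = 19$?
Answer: $-21056 + \sqrt{4082} \approx -20992.0$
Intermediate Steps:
$s = 376$ ($s = 299 + 77 = 376$)
$I = 61$ ($I = 281 - 220 = 61$)
$W{\left(Q,J \right)} = \sqrt{J^{2} + Q^{2}}$
$x = -21056$ ($x = \left(-56\right) 376 = -21056$)
$W{\left(a{\left(8 \right)},I \right)} + x = \sqrt{61^{2} + 19^{2}} - 21056 = \sqrt{3721 + 361} - 21056 = \sqrt{4082} - 21056 = -21056 + \sqrt{4082}$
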